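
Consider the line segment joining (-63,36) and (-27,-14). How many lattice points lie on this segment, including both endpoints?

3

The number of lattice points on a segment between lattice points is gcd(|Δx|,|Δy|) + 1 = gcd(36,50) + 1 = 2 + 1 = 3.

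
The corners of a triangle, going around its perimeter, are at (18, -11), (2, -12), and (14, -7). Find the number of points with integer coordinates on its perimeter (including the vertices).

6

The number of boundary lattice points is Σ gcd(|Δx|,|Δy|) = gcd(16,1) + gcd(12,5) + gcd(4,4) = 1+1+4 = 6.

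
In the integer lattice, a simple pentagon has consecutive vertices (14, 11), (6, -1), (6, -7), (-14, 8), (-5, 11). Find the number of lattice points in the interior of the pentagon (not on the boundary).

227

Using the shoelace formula, 2A = |[14·(-1) − 6·11] + [6·(-7) − 6·(-1)] + [6·8 − (-14)·(-7)] + [(-14)·11 − (-5)·8] + [(-5)·11 − 14·11]| = 489, so the area is 244.5.
The number of boundary lattice points is Σ gcd(|Δx|,|Δy|) = gcd(8,12) + gcd(0,6) + gcd(20,15) + gcd(9,3) + gcd(19,0) = 4+6+5+3+19 = 37.
Pick's theorem gives I = A − B/2 + 1 = 244.5 − 37/2 + 1 = 227.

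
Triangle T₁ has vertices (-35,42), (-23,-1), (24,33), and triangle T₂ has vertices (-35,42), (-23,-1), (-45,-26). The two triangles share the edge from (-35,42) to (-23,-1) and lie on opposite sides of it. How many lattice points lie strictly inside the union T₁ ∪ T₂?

1836

The union is the simple quadrilateral with vertices (-35,42), (24,33), (-23,-1), (-45,-26) in order.
By the shoelace formula, twice the signed area is |((-35)·33 − 24·42) + (24·(-1) − (-23)·33) + ((-23)·(-26) − (-45)·(-1)) + ((-45)·42 − (-35)·(-26))| = 3675, so the area is 1837.5.
The number of boundary lattice points is Σ gcd(|Δx|,|Δy|) = gcd(59,9) + gcd(47,34) + gcd(22,25) + gcd(10,68) = 1+1+1+2 = 5.
By Pick's theorem I = A − B/2 + 1 = 1837.5 − 5/2 + 1 = 1836.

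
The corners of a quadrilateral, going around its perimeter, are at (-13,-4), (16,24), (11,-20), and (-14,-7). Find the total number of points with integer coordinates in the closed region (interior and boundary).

615

The shoelace formula gives twice the area as |((-13)·24 − 16·(-4)) + (16·(-20) − 11·24) + (11·(-7) − (-14)·(-20)) + ((-14)·(-4) − (-13)·(-7))| = 1224, so the area is 612.
Summing gcd(|Δx|,|Δy|) over the edges gives the boundary count: gcd(29,28) + gcd(5,44) + gcd(25,13) + gcd(1,3) = 1+1+1+1 = 4.
Pick's theorem gives I = A − B/2 + 1 = 612 − 4/2 + 1 = 611, so the closed region contains I + B = 611 + 4 = 615 lattice points.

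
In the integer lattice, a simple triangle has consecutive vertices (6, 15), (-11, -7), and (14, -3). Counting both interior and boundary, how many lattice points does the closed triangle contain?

By the shoelace formula, twice the signed area is |(6·(-7) − (-11)·15) + ((-11)·(-3) − 14·(-7)) + (14·15 − 6·(-3))| = 482, so the area is 241.
Summing gcd(|Δx|,|Δy|) over the edges gives the boundary count: gcd(17,22) + gcd(25,4) + gcd(8,18) = 1+1+2 = 4.
Pick's theorem gives I = A − B/2 + 1 = 241 − 4/2 + 1 = 240, so the closed region contains I + B = 240 + 4 = 244 lattice points.

244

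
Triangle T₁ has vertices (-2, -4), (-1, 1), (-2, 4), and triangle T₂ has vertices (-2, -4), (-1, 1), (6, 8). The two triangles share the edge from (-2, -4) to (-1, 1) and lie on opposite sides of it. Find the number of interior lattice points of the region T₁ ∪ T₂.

9

The union is the simple quadrilateral with vertices (-2, -4), (-2, 4), (-1, 1), (6, 8) in order.
By the shoelace formula, twice the signed area is |[(-2)·4 − (-2)·(-4)] + [(-2)·1 − (-1)·4] + [(-1)·8 − 6·1] + [6·(-4) − (-2)·8]| = 36, so the area is 18.
The number of boundary lattice points is Σ gcd(|Δx|,|Δy|) = gcd(0,8) + gcd(1,3) + gcd(7,7) + gcd(8,12) = 8+1+7+4 = 20.
By Pick's theorem I = A − B/2 + 1 = 18 − 20/2 + 1 = 9.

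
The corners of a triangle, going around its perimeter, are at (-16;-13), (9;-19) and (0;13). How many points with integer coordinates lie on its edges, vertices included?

4

Along each edge there are gcd(|Δx|,|Δy|)+1 lattice points, so counting each shared vertex once the boundary has gcd(25,6) + gcd(9,32) + gcd(16,26) = 1+1+2 = 4.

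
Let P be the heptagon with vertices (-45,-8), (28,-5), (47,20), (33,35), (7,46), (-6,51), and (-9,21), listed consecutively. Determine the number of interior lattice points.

2739

By the shoelace formula, twice the signed area is |((-45)·(-5) − 28·(-8)) + (28·20 − 47·(-5)) + (47·35 − 33·20) + (33·46 − 7·35) + (7·51 − (-6)·46) + ((-6)·21 − (-9)·51) + ((-9)·(-8) − (-45)·21)| = 5485, so the area is 5485/2.
Along each edge there are gcd(|Δx|,|Δy|)+1 lattice points, so counting each shared vertex once the boundary has gcd(73,3) + gcd(19,25) + gcd(14,15) + gcd(26,11) + gcd(13,5) + gcd(3,30) + gcd(36,29) = 1+1+1+1+1+3+1 = 9.
By Pick's theorem A = I + B/2 − 1, so I = 5485/2 − 9/2 + 1 = 2739.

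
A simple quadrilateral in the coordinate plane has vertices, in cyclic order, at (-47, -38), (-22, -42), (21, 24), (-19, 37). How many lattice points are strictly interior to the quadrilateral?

2592

By the shoelace formula, twice the signed area is |[(-47)·(-42) − (-22)·(-38)] + [(-22)·24 − 21·(-42)] + [21·37 − (-19)·24] + [(-19)·(-38) − (-47)·37]| = 5186, so the area is 2593.
The number of boundary lattice points is Σ gcd(|Δx|,|Δy|) = gcd(25,4) + gcd(43,66) + gcd(40,13) + gcd(28,75) = 1+1+1+1 = 4.
By Pick's theorem A = I + B/2 − 1, so I = 2593 − 4/2 + 1 = 2592.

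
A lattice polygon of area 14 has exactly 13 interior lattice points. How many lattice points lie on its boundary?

Pick's theorem gives A = I + B/2 − 1, so B = 2(A − I + 1) = 2(14 − 13 + 1) = 4.

4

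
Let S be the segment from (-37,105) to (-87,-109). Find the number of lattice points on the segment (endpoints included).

The number of lattice points on a segment between lattice points is gcd(|Δx|,|Δy|) + 1 = gcd(50,214) + 1 = 2 + 1 = 3.

3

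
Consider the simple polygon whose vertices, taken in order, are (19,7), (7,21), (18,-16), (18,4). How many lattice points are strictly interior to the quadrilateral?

124

By the shoelace formula, twice the signed area is |[19·21 − 7·7] + [7·(-16) − 18·21] + [18·4 − 18·(-16)] + [18·7 − 19·4]| = 270, so the area is 135.
The number of boundary lattice points is Σ gcd(|Δx|,|Δy|) = gcd(12,14) + gcd(11,37) + gcd(0,20) + gcd(1,3) = 2+1+20+1 = 24.
Pick's theorem gives I = A − B/2 + 1 = 135 − 24/2 + 1 = 124.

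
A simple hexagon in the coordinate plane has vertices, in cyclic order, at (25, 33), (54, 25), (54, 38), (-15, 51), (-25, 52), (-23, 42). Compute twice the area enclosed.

1701

The shoelace formula gives twice the area as |(25·25 − 54·33) + (54·38 − 54·25) + (54·51 − (-15)·38) + ((-15)·52 − (-25)·51) + ((-25)·42 − (-23)·52) + ((-23)·33 − 25·42)| = 1701, so the area is 850.5.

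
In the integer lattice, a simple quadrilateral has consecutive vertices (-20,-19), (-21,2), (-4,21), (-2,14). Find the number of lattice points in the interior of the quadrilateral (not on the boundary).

The shoelace formula gives twice the area as |((-20)·2 − (-21)·(-19)) + ((-21)·21 − (-4)·2) + ((-4)·14 − (-2)·21) + ((-2)·(-19) − (-20)·14)| = 568, so the area is 284.
Along each edge there are gcd(|Δx|,|Δy|)+1 lattice points, so counting each shared vertex once the boundary has gcd(1,21) + gcd(17,19) + gcd(2,7) + gcd(18,33) = 1+1+1+3 = 6.
By Pick's theorem A = I + B/2 − 1, so I = 284 − 6/2 + 1 = 282.

282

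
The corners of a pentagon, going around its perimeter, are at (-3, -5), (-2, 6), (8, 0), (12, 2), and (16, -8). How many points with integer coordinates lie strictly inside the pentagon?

143

Using the shoelace formula, 2A = |[(-3)·6 − (-2)·(-5)] + [(-2)·0 − 8·6] + [8·2 − 12·0] + [12·(-8) − 16·2] + [16·(-5) − (-3)·(-8)]| = 292, so the area is 146.
The number of boundary lattice points is Σ gcd(|Δx|,|Δy|) = gcd(1,11) + gcd(10,6) + gcd(4,2) + gcd(4,10) + gcd(19,3) = 1+2+2+2+1 = 8.
Pick's theorem gives I = A − B/2 + 1 = 146 − 8/2 + 1 = 143.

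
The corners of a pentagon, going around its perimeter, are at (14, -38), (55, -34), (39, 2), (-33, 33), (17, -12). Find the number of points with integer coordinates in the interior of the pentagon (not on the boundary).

1875

Using the shoelace formula, 2A = |[14·(-34) − 55·(-38)] + [55·2 − 39·(-34)] + [39·33 − (-33)·2] + [(-33)·(-12) − 17·33] + [17·(-38) − 14·(-12)]| = 3760, so the area is 1880.
Along each edge there are gcd(|Δx|,|Δy|)+1 lattice points, so counting each shared vertex once the boundary has gcd(41,4) + gcd(16,36) + gcd(72,31) + gcd(50,45) + gcd(3,26) = 1+4+1+5+1 = 12.
By Pick's theorem A = I + B/2 − 1, so I = 1880 − 12/2 + 1 = 1875.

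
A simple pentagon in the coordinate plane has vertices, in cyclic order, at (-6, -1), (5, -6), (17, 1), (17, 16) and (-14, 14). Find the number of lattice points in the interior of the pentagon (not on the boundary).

Using the shoelace formula, 2A = |[(-6)·(-6) − 5·(-1)] + [5·1 − 17·(-6)] + [17·16 − 17·1] + [17·14 − (-14)·16] + [(-14)·(-1) − (-6)·14]| = 963, so the area is 963/2.
The number of boundary lattice points is Σ gcd(|Δx|,|Δy|) = gcd(11,5) + gcd(12,7) + gcd(0,15) + gcd(31,2) + gcd(8,15) = 1+1+15+1+1 = 19.
Pick's theorem gives I = A − B/2 + 1 = 963/2 − 19/2 + 1 = 473.

473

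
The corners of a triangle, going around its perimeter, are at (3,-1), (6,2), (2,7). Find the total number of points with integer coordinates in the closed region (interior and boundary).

The shoelace formula gives twice the area as |[3·2 − 6·(-1)] + [6·7 − 2·2] + [2·(-1) − 3·7]| = 27, so the area is 27/2.
The number of boundary lattice points is Σ gcd(|Δx|,|Δy|) = gcd(3,3) + gcd(4,5) + gcd(1,8) = 3+1+1 = 5.
Pick's theorem gives I = A − B/2 + 1 = 27/2 − 5/2 + 1 = 12, so the closed region contains I + B = 12 + 5 = 17 lattice points.

17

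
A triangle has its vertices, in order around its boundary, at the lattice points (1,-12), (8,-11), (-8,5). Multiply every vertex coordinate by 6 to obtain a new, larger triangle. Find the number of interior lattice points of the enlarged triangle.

The shoelace formula gives twice the area as |[1·(-11) − 8·(-12)] + [8·5 − (-8)·(-11)] + [(-8)·(-12) − 1·5]| = 128, so the area is 64.
Along each edge there are gcd(|Δx|,|Δy|)+1 lattice points, so counting each shared vertex once the boundary has gcd(7,1) + gcd(16,16) + gcd(9,17) = 1+16+1 = 18.
Scaling by 6 multiplies the area by 6² = 36 (so the new area is 2304) and multiplies the boundary lattice-point count by 6, giving 108.
By Pick's theorem, the interior count of the dilated polygon is 2304 − 108/2 + 1 = 2251.

2251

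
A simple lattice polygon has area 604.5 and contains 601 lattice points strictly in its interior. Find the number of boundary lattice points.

9

Pick's theorem gives A = I + B/2 − 1, so B = 2(A − I + 1) = 2(604.5 − 601 + 1) = 9.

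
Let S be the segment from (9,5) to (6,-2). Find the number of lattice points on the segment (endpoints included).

2

The number of lattice points on a segment between lattice points is gcd(|Δx|,|Δy|) + 1 = gcd(3,7) + 1 = 1 + 1 = 2.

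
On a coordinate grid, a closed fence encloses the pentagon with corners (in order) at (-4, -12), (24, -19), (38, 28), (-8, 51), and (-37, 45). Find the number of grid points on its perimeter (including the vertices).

35

Along each edge there are gcd(|Δx|,|Δy|)+1 lattice points, so counting each shared vertex once the boundary has gcd(28,7) + gcd(14,47) + gcd(46,23) + gcd(29,6) + gcd(33,57) = 7+1+23+1+3 = 35.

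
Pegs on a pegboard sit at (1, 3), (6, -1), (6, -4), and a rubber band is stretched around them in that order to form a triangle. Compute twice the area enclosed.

Using the shoelace formula, 2A = |(1·(-1) − 6·3) + (6·(-4) − 6·(-1)) + (6·3 − 1·(-4))| = 15, so the area is 15/2.

15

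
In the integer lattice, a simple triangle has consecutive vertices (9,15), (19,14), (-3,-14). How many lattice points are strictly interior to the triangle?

150

The shoelace formula gives twice the area as |(9·14 − 19·15) + (19·(-14) − (-3)·14) + ((-3)·15 − 9·(-14))| = 302, so the area is 151.
The number of boundary lattice points is Σ gcd(|Δx|,|Δy|) = gcd(10,1) + gcd(22,28) + gcd(12,29) = 1+2+1 = 4.
By Pick's theorem A = I + B/2 − 1, so I = 151 − 4/2 + 1 = 150.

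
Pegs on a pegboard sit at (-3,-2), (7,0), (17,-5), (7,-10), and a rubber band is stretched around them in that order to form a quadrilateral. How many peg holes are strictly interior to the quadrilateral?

The shoelace formula gives twice the area as |[(-3)·0 − 7·(-2)] + [7·(-5) − 17·0] + [17·(-10) − 7·(-5)] + [7·(-2) − (-3)·(-10)]| = 200, so the area is 100.
Summing gcd(|Δx|,|Δy|) over the edges gives the boundary count: gcd(10,2) + gcd(10,5) + gcd(10,5) + gcd(10,8) = 2+5+5+2 = 14.
By Pick's theorem A = I + B/2 − 1, so I = 100 − 14/2 + 1 = 94.

94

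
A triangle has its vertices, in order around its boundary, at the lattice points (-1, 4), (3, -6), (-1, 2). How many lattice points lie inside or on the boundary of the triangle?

9

By the shoelace formula, twice the signed area is |[(-1)·(-6) − 3·4] + [3·2 − (-1)·(-6)] + [(-1)·4 − (-1)·2]| = 8, so the area is 4.
The number of boundary lattice points is Σ gcd(|Δx|,|Δy|) = gcd(4,10) + gcd(4,8) + gcd(0,2) = 2+4+2 = 8.
Pick's theorem gives I = A − B/2 + 1 = 4 − 8/2 + 1 = 1, so the closed region contains I + B = 1 + 8 = 9 lattice points.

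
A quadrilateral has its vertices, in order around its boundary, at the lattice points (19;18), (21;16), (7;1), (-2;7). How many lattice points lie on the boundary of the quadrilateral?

7

Along each edge there are gcd(|Δx|,|Δy|)+1 lattice points, so counting each shared vertex once the boundary has gcd(2,2) + gcd(14,15) + gcd(9,6) + gcd(21,11) = 2+1+3+1 = 7.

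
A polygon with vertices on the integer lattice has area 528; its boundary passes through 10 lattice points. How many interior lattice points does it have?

Pick's theorem A = I + B/2 − 1 rearranges to I = A − B/2 + 1 = 528 − 10/2 + 1 = 524.

524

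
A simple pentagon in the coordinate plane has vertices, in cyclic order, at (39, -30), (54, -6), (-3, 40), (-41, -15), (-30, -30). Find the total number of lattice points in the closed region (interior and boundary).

4070

By the shoelace formula, twice the signed area is |[39·(-6) − 54·(-30)] + [54·40 − (-3)·(-6)] + [(-3)·(-15) − (-41)·40] + [(-41)·(-30) − (-30)·(-15)] + [(-30)·(-30) − 39·(-30)]| = 8063, so the area is 4031.5.
The number of boundary lattice points is Σ gcd(|Δx|,|Δy|) = gcd(15,24) + gcd(57,46) + gcd(38,55) + gcd(11,15) + gcd(69,0) = 3+1+1+1+69 = 75.
Pick's theorem gives I = A − B/2 + 1 = 4031.5 − 75/2 + 1 = 3995, so the closed region contains I + B = 3995 + 75 = 4070 lattice points.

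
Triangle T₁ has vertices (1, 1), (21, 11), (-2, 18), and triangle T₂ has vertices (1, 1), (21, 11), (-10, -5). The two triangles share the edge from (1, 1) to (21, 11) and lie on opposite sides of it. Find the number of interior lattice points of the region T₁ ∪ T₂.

The union is the simple quadrilateral with vertices (1, 1), (-2, 18), (21, 11), (-10, -5) in order.
By the shoelace formula, twice the signed area is |[1·18 − (-2)·1] + [(-2)·11 − 21·18] + [21·(-5) − (-10)·11] + [(-10)·1 − 1·(-5)]| = 380, so the area is 190.
Along each edge there are gcd(|Δx|,|Δy|)+1 lattice points, so counting each shared vertex once the boundary has gcd(3,17) + gcd(23,7) + gcd(31,16) + gcd(11,6) = 1+1+1+1 = 4.
By Pick's theorem I = A − B/2 + 1 = 190 − 4/2 + 1 = 189.

189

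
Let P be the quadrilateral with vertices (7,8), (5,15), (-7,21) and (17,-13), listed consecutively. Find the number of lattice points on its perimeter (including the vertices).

10

Summing gcd(|Δx|,|Δy|) over the edges gives the boundary count: gcd(2,7) + gcd(12,6) + gcd(24,34) + gcd(10,21) = 1+6+2+1 = 10.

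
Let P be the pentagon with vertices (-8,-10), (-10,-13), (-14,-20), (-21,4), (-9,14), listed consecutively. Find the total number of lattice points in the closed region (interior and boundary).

259

Using the shoelace formula, 2A = |[(-8)·(-13) − (-10)·(-10)] + [(-10)·(-20) − (-14)·(-13)] + [(-14)·4 − (-21)·(-20)] + [(-21)·14 − (-9)·4] + [(-9)·(-10) − (-8)·14]| = 510, so the area is 255.
The number of boundary lattice points is Σ gcd(|Δx|,|Δy|) = gcd(2,3) + gcd(4,7) + gcd(7,24) + gcd(12,10) + gcd(1,24) = 1+1+1+2+1 = 6.
Pick's theorem gives I = A − B/2 + 1 = 255 − 6/2 + 1 = 253, so the closed region contains I + B = 253 + 6 = 259 lattice points.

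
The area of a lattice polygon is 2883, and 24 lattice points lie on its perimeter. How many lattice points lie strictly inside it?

From Pick's theorem, I = A − B/2 + 1 = 2883 − 24/2 + 1 = 2872.

2872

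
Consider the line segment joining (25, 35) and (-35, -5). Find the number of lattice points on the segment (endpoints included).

21

The number of lattice points on a segment between lattice points is gcd(|Δx|,|Δy|) + 1 = gcd(60,40) + 1 = 20 + 1 = 21.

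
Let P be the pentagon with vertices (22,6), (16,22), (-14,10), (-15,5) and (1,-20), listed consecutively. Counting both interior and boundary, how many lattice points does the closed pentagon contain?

Using the shoelace formula, 2A = |(22·22 − 16·6) + (16·10 − (-14)·22) + ((-14)·5 − (-15)·10) + ((-15)·(-20) − 1·5) + (1·6 − 22·(-20))| = 1677, so the area is 838.5.
Summing gcd(|Δx|,|Δy|) over the edges gives the boundary count: gcd(6,16) + gcd(30,12) + gcd(1,5) + gcd(16,25) + gcd(21,26) = 2+6+1+1+1 = 11.
Pick's theorem gives I = A − B/2 + 1 = 838.5 − 11/2 + 1 = 834, so the closed region contains I + B = 834 + 11 = 845 lattice points.

845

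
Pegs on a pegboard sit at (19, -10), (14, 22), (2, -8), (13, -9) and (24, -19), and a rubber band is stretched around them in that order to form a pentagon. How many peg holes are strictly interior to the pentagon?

285

The shoelace formula gives twice the area as |[19·22 − 14·(-10)] + [14·(-8) − 2·22] + [2·(-9) − 13·(-8)] + [13·(-19) − 24·(-9)] + [24·(-10) − 19·(-19)]| = 578, so the area is 289.
The number of boundary lattice points is Σ gcd(|Δx|,|Δy|) = gcd(5,32) + gcd(12,30) + gcd(11,1) + gcd(11,10) + gcd(5,9) = 1+6+1+1+1 = 10.
Pick's theorem gives I = A − B/2 + 1 = 289 − 10/2 + 1 = 285.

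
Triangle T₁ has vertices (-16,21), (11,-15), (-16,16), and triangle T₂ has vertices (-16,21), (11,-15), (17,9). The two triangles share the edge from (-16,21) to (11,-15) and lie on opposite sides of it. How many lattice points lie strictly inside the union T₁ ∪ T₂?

493

The union is the simple quadrilateral with vertices (-16,21), (-16,16), (11,-15), (17,9) in order.
The shoelace formula gives twice the area as |[(-16)·16 − (-16)·21] + [(-16)·(-15) − 11·16] + [11·9 − 17·(-15)] + [17·21 − (-16)·9]| = 999, so the area is 499.5.
Along each edge there are gcd(|Δx|,|Δy|)+1 lattice points, so counting each shared vertex once the boundary has gcd(0,5) + gcd(27,31) + gcd(6,24) + gcd(33,12) = 5+1+6+3 = 15.
By Pick's theorem I = A − B/2 + 1 = 499.5 − 15/2 + 1 = 493.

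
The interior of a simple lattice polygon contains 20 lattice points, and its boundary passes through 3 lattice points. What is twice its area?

Pick's theorem states A = I + B/2 − 1, so A = 20 + 3/2 − 1 = 41/2.
Hence 2A = 41.

41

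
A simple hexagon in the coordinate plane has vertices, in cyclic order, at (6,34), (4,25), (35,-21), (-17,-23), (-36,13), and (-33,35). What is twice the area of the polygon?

By the shoelace formula, twice the signed area is |[6·25 − 4·34] + [4·(-21) − 35·25] + [35·(-23) − (-17)·(-21)] + [(-17)·13 − (-36)·(-23)] + [(-36)·35 − (-33)·13] + [(-33)·34 − 6·35]| = 5319, so the area is 2659.5.

5319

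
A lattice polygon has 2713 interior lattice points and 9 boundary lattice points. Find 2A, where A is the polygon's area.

Pick's theorem states A = I + B/2 − 1, so A = 2713 + 9/2 − 1 = 5433/2.
Hence 2A = 5433.

5433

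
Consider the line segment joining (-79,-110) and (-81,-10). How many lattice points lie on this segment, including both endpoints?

3

The number of lattice points on a segment between lattice points is gcd(|Δx|,|Δy|) + 1 = gcd(2,100) + 1 = 2 + 1 = 3.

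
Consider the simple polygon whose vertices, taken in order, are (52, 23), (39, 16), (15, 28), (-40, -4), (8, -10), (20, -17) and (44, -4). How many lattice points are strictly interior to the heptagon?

The shoelace formula gives twice the area as |(52·16 − 39·23) + (39·28 − 15·16) + (15·(-4) − (-40)·28) + ((-40)·(-10) − 8·(-4)) + (8·(-17) − 20·(-10)) + (20·(-4) − 44·(-17)) + (44·23 − 52·(-4))| = 4231, so the area is 2115.5.
Along each edge there are gcd(|Δx|,|Δy|)+1 lattice points, so counting each shared vertex once the boundary has gcd(13,7) + gcd(24,12) + gcd(55,32) + gcd(48,6) + gcd(12,7) + gcd(24,13) + gcd(8,27) = 1+12+1+6+1+1+1 = 23.
Pick's theorem gives I = A − B/2 + 1 = 2115.5 − 23/2 + 1 = 2105.

2105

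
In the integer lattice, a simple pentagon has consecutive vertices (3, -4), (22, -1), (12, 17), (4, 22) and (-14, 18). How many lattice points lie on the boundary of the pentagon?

The number of boundary lattice points is Σ gcd(|Δx|,|Δy|) = gcd(19,3) + gcd(10,18) + gcd(8,5) + gcd(18,4) + gcd(17,22) = 1+2+1+2+1 = 7.

7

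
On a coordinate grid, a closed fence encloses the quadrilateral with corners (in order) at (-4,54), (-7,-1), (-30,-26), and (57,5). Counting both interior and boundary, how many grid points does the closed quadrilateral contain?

The shoelace formula gives twice the area as |((-4)·(-1) − (-7)·54) + ((-7)·(-26) − (-30)·(-1)) + ((-30)·5 − 57·(-26)) + (57·54 − (-4)·5)| = 4964, so the area is 2482.
Summing gcd(|Δx|,|Δy|) over the edges gives the boundary count: gcd(3,55) + gcd(23,25) + gcd(87,31) + gcd(61,49) = 1+1+1+1 = 4.
Pick's theorem gives I = A − B/2 + 1 = 2482 − 4/2 + 1 = 2481, so the closed region contains I + B = 2481 + 4 = 2485 lattice points.

2485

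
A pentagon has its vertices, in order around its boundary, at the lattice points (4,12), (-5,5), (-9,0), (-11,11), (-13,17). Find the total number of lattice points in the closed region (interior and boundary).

The shoelace formula gives twice the area as |[4·5 − (-5)·12] + [(-5)·0 − (-9)·5] + [(-9)·11 − (-11)·0] + [(-11)·17 − (-13)·11] + [(-13)·12 − 4·17]| = 242, so the area is 121.
Summing gcd(|Δx|,|Δy|) over the edges gives the boundary count: gcd(9,7) + gcd(4,5) + gcd(2,11) + gcd(2,6) + gcd(17,5) = 1+1+1+2+1 = 6.
Pick's theorem gives I = A − B/2 + 1 = 121 − 6/2 + 1 = 119, so the closed region contains I + B = 119 + 6 = 125 lattice points.

125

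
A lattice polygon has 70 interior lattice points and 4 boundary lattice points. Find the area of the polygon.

71

By Pick's theorem, A = I + B/2 − 1 = 70 + 4/2 − 1 = 71.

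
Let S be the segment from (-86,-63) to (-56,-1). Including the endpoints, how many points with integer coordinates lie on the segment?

The number of lattice points on a segment between lattice points is gcd(|Δx|,|Δy|) + 1 = gcd(30,62) + 1 = 2 + 1 = 3.

3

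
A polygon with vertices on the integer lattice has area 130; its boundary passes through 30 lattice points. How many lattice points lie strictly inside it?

116

Pick's theorem A = I + B/2 − 1 rearranges to I = A − B/2 + 1 = 130 − 30/2 + 1 = 116.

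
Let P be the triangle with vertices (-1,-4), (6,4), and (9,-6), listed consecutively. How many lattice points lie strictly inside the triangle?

46

The shoelace formula gives twice the area as |[(-1)·4 − 6·(-4)] + [6·(-6) − 9·4] + [9·(-4) − (-1)·(-6)]| = 94, so the area is 47.
Along each edge there are gcd(|Δx|,|Δy|)+1 lattice points, so counting each shared vertex once the boundary has gcd(7,8) + gcd(3,10) + gcd(10,2) = 1+1+2 = 4.
By Pick's theorem A = I + B/2 − 1, so I = 47 − 4/2 + 1 = 46.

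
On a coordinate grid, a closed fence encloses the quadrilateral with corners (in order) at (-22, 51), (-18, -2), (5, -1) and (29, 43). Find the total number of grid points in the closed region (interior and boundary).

1834

Using the shoelace formula, 2A = |((-22)·(-2) − (-18)·51) + ((-18)·(-1) − 5·(-2)) + (5·43 − 29·(-1)) + (29·51 − (-22)·43)| = 3659, so the area is 1829.5.
The number of boundary lattice points is Σ gcd(|Δx|,|Δy|) = gcd(4,53) + gcd(23,1) + gcd(24,44) + gcd(51,8) = 1+1+4+1 = 7.
Pick's theorem gives I = A − B/2 + 1 = 1829.5 − 7/2 + 1 = 1827, so the closed region contains I + B = 1827 + 7 = 1834 lattice points.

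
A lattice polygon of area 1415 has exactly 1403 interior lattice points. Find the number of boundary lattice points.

Pick's theorem gives A = I + B/2 − 1, so B = 2(A − I + 1) = 2(1415 − 1403 + 1) = 26.

26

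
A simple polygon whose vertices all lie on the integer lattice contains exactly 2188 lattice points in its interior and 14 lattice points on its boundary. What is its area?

Pick's theorem states A = I + B/2 − 1, so A = 2188 + 14/2 − 1 = 2194.

2194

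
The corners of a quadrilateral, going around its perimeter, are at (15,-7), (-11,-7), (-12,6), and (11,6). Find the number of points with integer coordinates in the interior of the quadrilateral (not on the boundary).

The shoelace formula gives twice the area as |(15·(-7) − (-11)·(-7)) + ((-11)·6 − (-12)·(-7)) + ((-12)·6 − 11·6) + (11·(-7) − 15·6)| = 637, so the area is 318.5.
Summing gcd(|Δx|,|Δy|) over the edges gives the boundary count: gcd(26,0) + gcd(1,13) + gcd(23,0) + gcd(4,13) = 26+1+23+1 = 51.
Pick's theorem gives I = A − B/2 + 1 = 318.5 − 51/2 + 1 = 294.

294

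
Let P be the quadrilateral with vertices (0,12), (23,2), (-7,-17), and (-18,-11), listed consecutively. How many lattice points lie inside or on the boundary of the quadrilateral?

By the shoelace formula, twice the signed area is |(0·2 − 23·12) + (23·(-17) − (-7)·2) + ((-7)·(-11) − (-18)·(-17)) + ((-18)·12 − 0·(-11))| = 1098, so the area is 549.
Summing gcd(|Δx|,|Δy|) over the edges gives the boundary count: gcd(23,10) + gcd(30,19) + gcd(11,6) + gcd(18,23) = 1+1+1+1 = 4.
Pick's theorem gives I = A − B/2 + 1 = 549 − 4/2 + 1 = 548, so the closed region contains I + B = 548 + 4 = 552 lattice points.

552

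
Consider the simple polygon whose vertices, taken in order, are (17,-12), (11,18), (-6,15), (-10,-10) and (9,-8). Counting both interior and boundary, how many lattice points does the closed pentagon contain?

By the shoelace formula, twice the signed area is |[17·18 − 11·(-12)] + [11·15 − (-6)·18] + [(-6)·(-10) − (-10)·15] + [(-10)·(-8) − 9·(-10)] + [9·(-12) − 17·(-8)]| = 1119, so the area is 559.5.
The number of boundary lattice points is Σ gcd(|Δx|,|Δy|) = gcd(6,30) + gcd(17,3) + gcd(4,25) + gcd(19,2) + gcd(8,4) = 6+1+1+1+4 = 13.
Pick's theorem gives I = A − B/2 + 1 = 559.5 − 13/2 + 1 = 554, so the closed region contains I + B = 554 + 13 = 567 lattice points.

567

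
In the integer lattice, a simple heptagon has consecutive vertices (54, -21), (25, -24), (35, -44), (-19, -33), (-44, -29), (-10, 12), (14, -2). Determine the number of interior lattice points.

2530

By the shoelace formula, twice the signed area is |(54·(-24) − 25·(-21)) + (25·(-44) − 35·(-24)) + (35·(-33) − (-19)·(-44)) + ((-19)·(-29) − (-44)·(-33)) + ((-44)·12 − (-10)·(-29)) + ((-10)·(-2) − 14·12) + (14·(-21) − 54·(-2))| = 5075, so the area is 2537.5.
The number of boundary lattice points is Σ gcd(|Δx|,|Δy|) = gcd(29,3) + gcd(10,20) + gcd(54,11) + gcd(25,4) + gcd(34,41) + gcd(24,14) + gcd(40,19) = 1+10+1+1+1+2+1 = 17.
By Pick's theorem A = I + B/2 − 1, so I = 2537.5 − 17/2 + 1 = 2530.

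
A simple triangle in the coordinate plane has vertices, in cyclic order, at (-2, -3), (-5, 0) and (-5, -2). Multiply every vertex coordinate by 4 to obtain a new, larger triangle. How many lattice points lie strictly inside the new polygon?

By the shoelace formula, twice the signed area is |((-2)·0 − (-5)·(-3)) + ((-5)·(-2) − (-5)·0) + ((-5)·(-3) − (-2)·(-2))| = 6, so the area is 3.
The number of boundary lattice points is Σ gcd(|Δx|,|Δy|) = gcd(3,3) + gcd(0,2) + gcd(3,1) = 3+2+1 = 6.
Scaling by 4 multiplies the area by 4² = 16 (so the new area is 48) and multiplies the boundary lattice-point count by 4, giving 24.
By Pick's theorem, the interior count of the dilated polygon is 48 − 24/2 + 1 = 37.

37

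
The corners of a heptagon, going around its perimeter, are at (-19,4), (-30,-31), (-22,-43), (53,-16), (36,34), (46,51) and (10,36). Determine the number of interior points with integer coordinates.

By the shoelace formula, twice the signed area is |((-19)·(-31) − (-30)·4) + ((-30)·(-43) − (-22)·(-31)) + ((-22)·(-16) − 53·(-43)) + (53·34 − 36·(-16)) + (36·51 − 46·34) + (46·36 − 10·51) + (10·4 − (-19)·36)| = 8468, so the area is 4234.
Summing gcd(|Δx|,|Δy|) over the edges gives the boundary count: gcd(11,35) + gcd(8,12) + gcd(75,27) + gcd(17,50) + gcd(10,17) + gcd(36,15) + gcd(29,32) = 1+4+3+1+1+3+1 = 14.
Pick's theorem gives I = A − B/2 + 1 = 4234 − 14/2 + 1 = 4228.

4228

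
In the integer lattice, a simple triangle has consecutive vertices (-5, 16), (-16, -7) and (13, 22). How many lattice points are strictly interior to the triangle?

157

The shoelace formula gives twice the area as |[(-5)·(-7) − (-16)·16] + [(-16)·22 − 13·(-7)] + [13·16 − (-5)·22]| = 348, so the area is 174.
Along each edge there are gcd(|Δx|,|Δy|)+1 lattice points, so counting each shared vertex once the boundary has gcd(11,23) + gcd(29,29) + gcd(18,6) = 1+29+6 = 36.
Pick's theorem gives I = A − B/2 + 1 = 174 − 36/2 + 1 = 157.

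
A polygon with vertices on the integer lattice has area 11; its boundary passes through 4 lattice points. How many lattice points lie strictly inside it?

Pick's theorem A = I + B/2 − 1 rearranges to I = A − B/2 + 1 = 11 − 4/2 + 1 = 10.

10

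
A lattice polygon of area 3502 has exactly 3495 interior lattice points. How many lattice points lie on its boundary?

Pick's theorem gives A = I + B/2 − 1, so B = 2(A − I + 1) = 2(3502 − 3495 + 1) = 16.

16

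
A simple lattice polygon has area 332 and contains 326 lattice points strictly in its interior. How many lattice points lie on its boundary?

14

Pick's theorem gives A = I + B/2 − 1, so B = 2(A − I + 1) = 2(332 − 326 + 1) = 14.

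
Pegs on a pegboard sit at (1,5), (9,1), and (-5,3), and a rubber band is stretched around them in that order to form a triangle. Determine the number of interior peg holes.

The shoelace formula gives twice the area as |(1·1 − 9·5) + (9·3 − (-5)·1) + ((-5)·5 − 1·3)| = 40, so the area is 20.
Along each edge there are gcd(|Δx|,|Δy|)+1 lattice points, so counting each shared vertex once the boundary has gcd(8,4) + gcd(14,2) + gcd(6,2) = 4+2+2 = 8.
By Pick's theorem A = I + B/2 − 1, so I = 20 − 8/2 + 1 = 17.

17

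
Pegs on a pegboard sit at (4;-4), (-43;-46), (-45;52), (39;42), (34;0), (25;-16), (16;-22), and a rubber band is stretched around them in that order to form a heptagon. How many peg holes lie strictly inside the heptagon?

5404

By the shoelace formula, twice the signed area is |(4·(-46) − (-43)·(-4)) + ((-43)·52 − (-45)·(-46)) + ((-45)·42 − 39·52) + (39·0 − 34·42) + (34·(-16) − 25·0) + (25·(-22) − 16·(-16)) + (16·(-4) − 4·(-22))| = 10822, so the area is 5411.
Along each edge there are gcd(|Δx|,|Δy|)+1 lattice points, so counting each shared vertex once the boundary has gcd(47,42) + gcd(2,98) + gcd(84,10) + gcd(5,42) + gcd(9,16) + gcd(9,6) + gcd(12,18) = 1+2+2+1+1+3+6 = 16.
Pick's theorem gives I = A − B/2 + 1 = 5411 − 16/2 + 1 = 5404.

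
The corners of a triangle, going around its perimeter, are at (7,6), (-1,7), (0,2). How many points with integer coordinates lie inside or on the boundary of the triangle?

22

By the shoelace formula, twice the signed area is |[7·7 − (-1)·6] + [(-1)·2 − 0·7] + [0·6 − 7·2]| = 39, so the area is 39/2.
Along each edge there are gcd(|Δx|,|Δy|)+1 lattice points, so counting each shared vertex once the boundary has gcd(8,1) + gcd(1,5) + gcd(7,4) = 1+1+1 = 3.
Pick's theorem gives I = A − B/2 + 1 = 39/2 − 3/2 + 1 = 19, so the closed region contains I + B = 19 + 3 = 22 lattice points.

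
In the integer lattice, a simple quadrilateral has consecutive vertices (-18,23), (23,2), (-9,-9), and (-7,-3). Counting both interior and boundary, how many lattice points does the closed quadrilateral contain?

506

Using the shoelace formula, 2A = |((-18)·2 − 23·23) + (23·(-9) − (-9)·2) + ((-9)·(-3) − (-7)·(-9)) + ((-7)·23 − (-18)·(-3))| = 1005, so the area is 1005/2.
The number of boundary lattice points is Σ gcd(|Δx|,|Δy|) = gcd(41,21) + gcd(32,11) + gcd(2,6) + gcd(11,26) = 1+1+2+1 = 5.
Pick's theorem gives I = A − B/2 + 1 = 1005/2 − 5/2 + 1 = 501, so the closed region contains I + B = 501 + 5 = 506 lattice points.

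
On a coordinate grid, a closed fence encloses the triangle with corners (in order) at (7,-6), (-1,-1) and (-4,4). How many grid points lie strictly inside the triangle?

12

The shoelace formula gives twice the area as |(7·(-1) − (-1)·(-6)) + ((-1)·4 − (-4)·(-1)) + ((-4)·(-6) − 7·4)| = 25, so the area is 12.5.
Summing gcd(|Δx|,|Δy|) over the edges gives the boundary count: gcd(8,5) + gcd(3,5) + gcd(11,10) = 1+1+1 = 3.
Pick's theorem gives I = A − B/2 + 1 = 12.5 − 3/2 + 1 = 12.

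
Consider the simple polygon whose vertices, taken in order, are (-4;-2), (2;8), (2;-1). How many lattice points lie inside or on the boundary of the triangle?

34

By the shoelace formula, twice the signed area is |[(-4)·8 − 2·(-2)] + [2·(-1) − 2·8] + [2·(-2) − (-4)·(-1)]| = 54, so the area is 27.
Along each edge there are gcd(|Δx|,|Δy|)+1 lattice points, so counting each shared vertex once the boundary has gcd(6,10) + gcd(0,9) + gcd(6,1) = 2+9+1 = 12.
Pick's theorem gives I = A − B/2 + 1 = 27 − 12/2 + 1 = 22, so the closed region contains I + B = 22 + 12 = 34 lattice points.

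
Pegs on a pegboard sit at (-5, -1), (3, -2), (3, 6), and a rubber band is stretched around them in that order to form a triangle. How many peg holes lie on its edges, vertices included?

10

Summing gcd(|Δx|,|Δy|) over the edges gives the boundary count: gcd(8,1) + gcd(0,8) + gcd(8,7) = 1+8+1 = 10.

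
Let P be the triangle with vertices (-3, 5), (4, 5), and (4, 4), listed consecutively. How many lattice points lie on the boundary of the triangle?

9

The number of boundary lattice points is Σ gcd(|Δx|,|Δy|) = gcd(7,0) + gcd(0,1) + gcd(7,1) = 7+1+1 = 9.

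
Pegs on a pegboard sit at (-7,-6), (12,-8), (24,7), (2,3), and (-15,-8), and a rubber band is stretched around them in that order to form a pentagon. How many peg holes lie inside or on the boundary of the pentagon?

Using the shoelace formula, 2A = |((-7)·(-8) − 12·(-6)) + (12·7 − 24·(-8)) + (24·3 − 2·7) + (2·(-8) − (-15)·3) + ((-15)·(-6) − (-7)·(-8))| = 525, so the area is 525/2.
Along each edge there are gcd(|Δx|,|Δy|)+1 lattice points, so counting each shared vertex once the boundary has gcd(19,2) + gcd(12,15) + gcd(22,4) + gcd(17,11) + gcd(8,2) = 1+3+2+1+2 = 9.
Pick's theorem gives I = A − B/2 + 1 = 525/2 − 9/2 + 1 = 259, so the closed region contains I + B = 259 + 9 = 268 lattice points.

268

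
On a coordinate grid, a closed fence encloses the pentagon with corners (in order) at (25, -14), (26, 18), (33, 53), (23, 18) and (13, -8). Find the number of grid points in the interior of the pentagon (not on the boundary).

277

Using the shoelace formula, 2A = |[25·18 − 26·(-14)] + [26·53 − 33·18] + [33·18 − 23·53] + [23·(-8) − 13·18] + [13·(-14) − 25·(-8)]| = 573, so the area is 286.5.
The number of boundary lattice points is Σ gcd(|Δx|,|Δy|) = gcd(1,32) + gcd(7,35) + gcd(10,35) + gcd(10,26) + gcd(12,6) = 1+7+5+2+6 = 21.
Pick's theorem gives I = A − B/2 + 1 = 286.5 − 21/2 + 1 = 277.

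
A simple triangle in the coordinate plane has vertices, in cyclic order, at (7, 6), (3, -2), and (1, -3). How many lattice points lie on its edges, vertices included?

Along each edge there are gcd(|Δx|,|Δy|)+1 lattice points, so counting each shared vertex once the boundary has gcd(4,8) + gcd(2,1) + gcd(6,9) = 4+1+3 = 8.

8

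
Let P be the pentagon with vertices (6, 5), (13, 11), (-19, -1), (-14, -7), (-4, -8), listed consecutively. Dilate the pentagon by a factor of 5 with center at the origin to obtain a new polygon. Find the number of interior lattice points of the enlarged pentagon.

5331

The shoelace formula gives twice the area as |(6·11 − 13·5) + (13·(-1) − (-19)·11) + ((-19)·(-7) − (-14)·(-1)) + ((-14)·(-8) − (-4)·(-7)) + ((-4)·5 − 6·(-8))| = 428, so the area is 214.
Along each edge there are gcd(|Δx|,|Δy|)+1 lattice points, so counting each shared vertex once the boundary has gcd(7,6) + gcd(32,12) + gcd(5,6) + gcd(10,1) + gcd(10,13) = 1+4+1+1+1 = 8.
Scaling by 5 multiplies the area by 5² = 25 (so the new area is 5350) and multiplies the boundary lattice-point count by 5, giving 40.
By Pick's theorem, the interior count of the dilated polygon is 5350 − 40/2 + 1 = 5331.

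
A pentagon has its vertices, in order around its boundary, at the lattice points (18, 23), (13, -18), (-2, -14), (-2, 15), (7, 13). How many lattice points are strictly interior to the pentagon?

By the shoelace formula, twice the signed area is |(18·(-18) − 13·23) + (13·(-14) − (-2)·(-18)) + ((-2)·15 − (-2)·(-14)) + ((-2)·13 − 7·15) + (7·23 − 18·13)| = 1103, so the area is 551.5.
Summing gcd(|Δx|,|Δy|) over the edges gives the boundary count: gcd(5,41) + gcd(15,4) + gcd(0,29) + gcd(9,2) + gcd(11,10) = 1+1+29+1+1 = 33.
By Pick's theorem A = I + B/2 − 1, so I = 551.5 − 33/2 + 1 = 536.

536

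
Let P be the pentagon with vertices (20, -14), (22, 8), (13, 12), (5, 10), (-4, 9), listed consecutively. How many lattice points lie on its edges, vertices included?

Summing gcd(|Δx|,|Δy|) over the edges gives the boundary count: gcd(2,22) + gcd(9,4) + gcd(8,2) + gcd(9,1) + gcd(24,23) = 2+1+2+1+1 = 7.

7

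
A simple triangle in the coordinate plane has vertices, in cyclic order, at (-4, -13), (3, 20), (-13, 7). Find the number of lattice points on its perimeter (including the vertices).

Along each edge there are gcd(|Δx|,|Δy|)+1 lattice points, so counting each shared vertex once the boundary has gcd(7,33) + gcd(16,13) + gcd(9,20) = 1+1+1 = 3.

3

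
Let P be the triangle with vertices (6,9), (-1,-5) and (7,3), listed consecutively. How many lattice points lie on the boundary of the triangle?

Summing gcd(|Δx|,|Δy|) over the edges gives the boundary count: gcd(7,14) + gcd(8,8) + gcd(1,6) = 7+8+1 = 16.

16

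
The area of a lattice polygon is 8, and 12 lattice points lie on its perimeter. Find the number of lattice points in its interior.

From Pick's theorem, I = A − B/2 + 1 = 8 − 12/2 + 1 = 3.

3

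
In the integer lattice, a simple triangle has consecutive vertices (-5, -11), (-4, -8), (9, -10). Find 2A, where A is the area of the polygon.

41

Using the shoelace formula, 2A = |[(-5)·(-8) − (-4)·(-11)] + [(-4)·(-10) − 9·(-8)] + [9·(-11) − (-5)·(-10)]| = 41, so the area is 20.5.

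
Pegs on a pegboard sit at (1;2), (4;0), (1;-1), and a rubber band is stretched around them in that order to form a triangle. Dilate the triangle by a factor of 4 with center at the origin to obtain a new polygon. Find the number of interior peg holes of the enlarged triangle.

63

The shoelace formula gives twice the area as |(1·0 − 4·2) + (4·(-1) − 1·0) + (1·2 − 1·(-1))| = 9, so the area is 4.5.
Summing gcd(|Δx|,|Δy|) over the edges gives the boundary count: gcd(3,2) + gcd(3,1) + gcd(0,3) = 1+1+3 = 5.
Scaling by 4 multiplies the area by 4² = 16 (so the new area is 72) and multiplies the boundary lattice-point count by 4, giving 20.
By Pick's theorem, the interior count of the dilated polygon is 72 − 20/2 + 1 = 63.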